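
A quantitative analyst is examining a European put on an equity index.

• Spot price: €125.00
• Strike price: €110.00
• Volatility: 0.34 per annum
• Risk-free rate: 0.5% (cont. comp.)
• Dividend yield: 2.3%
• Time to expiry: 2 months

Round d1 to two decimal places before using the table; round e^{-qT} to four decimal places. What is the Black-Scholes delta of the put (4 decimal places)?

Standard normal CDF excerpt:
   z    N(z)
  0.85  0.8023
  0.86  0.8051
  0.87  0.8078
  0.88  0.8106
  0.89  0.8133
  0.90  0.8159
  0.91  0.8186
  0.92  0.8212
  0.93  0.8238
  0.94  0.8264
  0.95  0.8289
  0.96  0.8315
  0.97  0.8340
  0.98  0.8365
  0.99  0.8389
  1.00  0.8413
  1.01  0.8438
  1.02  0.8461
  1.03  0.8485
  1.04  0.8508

T = 0.1667;  σ√T = 0.1388
d₁ = [ln(125/110) + (0.005 − 0.023 + 0.34²/2)·0.1667] / 0.1388 = [0.1278 + 0.0066] / 0.1388 = 0.9687 ≈ 0.97
N(d₁) = N(0.97) = 0.8340
Δ_put = exp(−qT)·(N(d₁) − 1) = 0.9962·(0.8340 − 1) = -0.1654

-0.1654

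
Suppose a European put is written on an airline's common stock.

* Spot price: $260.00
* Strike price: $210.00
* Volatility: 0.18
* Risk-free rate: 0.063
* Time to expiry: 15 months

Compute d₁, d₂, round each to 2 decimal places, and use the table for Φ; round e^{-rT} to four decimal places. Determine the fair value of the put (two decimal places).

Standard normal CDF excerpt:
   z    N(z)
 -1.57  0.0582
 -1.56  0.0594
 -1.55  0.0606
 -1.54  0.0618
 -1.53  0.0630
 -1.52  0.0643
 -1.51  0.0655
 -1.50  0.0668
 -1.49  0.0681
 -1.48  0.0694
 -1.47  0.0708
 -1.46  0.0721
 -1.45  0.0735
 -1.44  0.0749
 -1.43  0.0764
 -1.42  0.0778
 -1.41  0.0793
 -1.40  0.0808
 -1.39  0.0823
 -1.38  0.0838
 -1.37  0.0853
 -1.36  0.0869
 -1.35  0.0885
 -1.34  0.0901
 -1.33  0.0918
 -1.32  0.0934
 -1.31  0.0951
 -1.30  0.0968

$1.42

T = 1.25;  σ√T = 0.2012
ln(S/K) + (r + σ²/2)T = ln(260/210) + (0.063 + 0.18²/2)·1.25 = 0.2136 + 0.0990 = 0.3126
d₁ = 0.3126 / 0.2012 = 1.5532 which rounds to 1.55
d₂ = d₁ − σ√T = 1.5532 − 0.2012 = 1.3519 which rounds to 1.35
exp(−rT) = exp(−0.063·1.25) = 0.9243
N(−d₂) = N(-1.35) = 0.0885;  N(−d₁) = N(-1.55) = 0.0606
P = 210·0.9243·0.0885 − 260·0.0606 = 17.1781 − 15.7560 = 1.4221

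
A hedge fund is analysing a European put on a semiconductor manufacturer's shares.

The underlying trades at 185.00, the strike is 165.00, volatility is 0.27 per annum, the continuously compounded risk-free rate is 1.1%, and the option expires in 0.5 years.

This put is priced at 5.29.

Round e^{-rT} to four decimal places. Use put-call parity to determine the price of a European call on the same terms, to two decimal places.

26.20

exp(−rT) = exp(−0.011·0.5) = 0.9945
Put-call parity: C − P = S − K·e^(−rT) = 185 − 165·0.9945 = 185 − 164.0925 = 20.9075
C = P + (C − P) = 5.29 + (20.9075) = 26.1975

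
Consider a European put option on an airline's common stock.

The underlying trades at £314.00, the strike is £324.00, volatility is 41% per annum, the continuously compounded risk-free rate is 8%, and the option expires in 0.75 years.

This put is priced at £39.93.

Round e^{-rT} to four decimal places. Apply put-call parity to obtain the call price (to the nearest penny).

exp(−rT) = exp(−0.08·0.75) = 0.9418
Put-call parity: C − P = S − K·e^(−rT) = 314 − 324·0.9418 = 314 − 305.1432 = 8.8568
C = P + (C − P) = 39.93 + (8.8568) = 48.7868

£48.79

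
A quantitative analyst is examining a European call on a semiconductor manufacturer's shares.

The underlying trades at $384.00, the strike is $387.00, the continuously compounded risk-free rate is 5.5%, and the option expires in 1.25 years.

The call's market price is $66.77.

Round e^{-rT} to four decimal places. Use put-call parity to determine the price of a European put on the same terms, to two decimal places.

$44.07

exp(−rT) = exp(−0.055·1.25) = 0.9336
Put-call parity: C − P = S − K·e^(−rT) = 384 − 387·0.9336 = 384 − 361.3032 = 22.6968
P = C − (C − P) = 66.77 − (22.6968) = 44.0732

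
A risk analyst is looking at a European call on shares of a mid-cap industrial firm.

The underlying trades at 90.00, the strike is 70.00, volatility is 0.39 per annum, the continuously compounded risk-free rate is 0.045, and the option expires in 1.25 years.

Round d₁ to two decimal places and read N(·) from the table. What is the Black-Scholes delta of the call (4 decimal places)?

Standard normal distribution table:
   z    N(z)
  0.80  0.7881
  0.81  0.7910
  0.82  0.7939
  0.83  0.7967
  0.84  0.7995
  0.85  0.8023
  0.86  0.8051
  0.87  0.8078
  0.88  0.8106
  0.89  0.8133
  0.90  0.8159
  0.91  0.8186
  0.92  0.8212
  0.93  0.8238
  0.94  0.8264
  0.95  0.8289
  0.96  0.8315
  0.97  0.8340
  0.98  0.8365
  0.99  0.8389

0.8212

σ√T = 0.39·√1.25 = 0.4360
d₁ = [ln(90/70) + (0.045 + 0.39²/2)·1.25] / 0.4360 = [0.2513 + 0.1513] / 0.4360 = 0.9234 which rounds to 0.92
N(d₁) = N(0.92) = 0.8212
Δ_call = N(d₁) = 0.8212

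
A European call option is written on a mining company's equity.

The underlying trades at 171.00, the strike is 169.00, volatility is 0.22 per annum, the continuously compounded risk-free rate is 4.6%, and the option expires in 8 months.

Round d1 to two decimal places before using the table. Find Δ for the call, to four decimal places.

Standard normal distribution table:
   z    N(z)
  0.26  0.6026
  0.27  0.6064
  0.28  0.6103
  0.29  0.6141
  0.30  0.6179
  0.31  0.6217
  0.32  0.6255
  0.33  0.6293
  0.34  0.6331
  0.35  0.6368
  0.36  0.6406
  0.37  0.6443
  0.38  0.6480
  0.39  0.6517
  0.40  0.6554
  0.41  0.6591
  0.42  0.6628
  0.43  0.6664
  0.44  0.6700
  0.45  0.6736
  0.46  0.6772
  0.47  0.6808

T = 0.6667;  σ√T = 0.1796
d₁ = [ln(171/169) + (0.046 + ½·0.22²)·0.6667] / (σ√T) = (0.0118 + 0.0468) / 0.1796 = 0.3260 which rounds to 0.33
N(d₁) = N(0.33) = 0.6293
Δ_call = N(d₁) = 0.6293

0.6293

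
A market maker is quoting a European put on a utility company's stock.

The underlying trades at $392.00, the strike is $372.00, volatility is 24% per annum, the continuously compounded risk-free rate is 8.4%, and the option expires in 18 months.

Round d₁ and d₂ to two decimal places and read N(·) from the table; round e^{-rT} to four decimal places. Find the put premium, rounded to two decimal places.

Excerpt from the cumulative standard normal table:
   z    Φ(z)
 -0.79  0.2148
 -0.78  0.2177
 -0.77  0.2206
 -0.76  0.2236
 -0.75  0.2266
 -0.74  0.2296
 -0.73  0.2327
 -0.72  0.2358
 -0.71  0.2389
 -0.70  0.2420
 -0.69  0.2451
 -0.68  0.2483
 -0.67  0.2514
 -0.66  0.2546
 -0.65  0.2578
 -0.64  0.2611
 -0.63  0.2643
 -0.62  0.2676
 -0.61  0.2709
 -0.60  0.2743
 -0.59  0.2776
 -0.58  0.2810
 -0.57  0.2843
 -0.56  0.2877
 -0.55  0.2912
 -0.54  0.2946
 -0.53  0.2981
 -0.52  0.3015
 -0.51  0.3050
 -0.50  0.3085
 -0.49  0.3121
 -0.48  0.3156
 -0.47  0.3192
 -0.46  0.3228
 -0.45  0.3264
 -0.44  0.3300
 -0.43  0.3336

$17.04

T = 1.5;  σ√T = 0.2939
d₁ = [ln(392/372) + (0.084 + 0.24²/2)·1.5] / 0.2939 = [0.0524 + 0.1692] / 0.2939 = 0.7538 which rounds to 0.75
d₂ = d₁ − σ√T = 0.7538 − 0.2939 = 0.4599 which rounds to 0.46
exp(−rT) = exp(−0.084·1.5) = 0.8816
P = 372·0.8816·N(-0.46) − 392·N(-0.75) = 372·0.8816·0.3228 − 392·0.2266 = 105.8639 − 88.8272 = 17.0367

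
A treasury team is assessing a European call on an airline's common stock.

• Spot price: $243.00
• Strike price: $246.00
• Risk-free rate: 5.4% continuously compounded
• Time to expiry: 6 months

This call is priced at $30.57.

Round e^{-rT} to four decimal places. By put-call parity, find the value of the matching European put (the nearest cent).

exp(−rT) = exp(−0.054·0.5) = 0.9734
Put-call parity: C − P = S − K·e^(−rT) = 243 − 246·0.9734 = 243 − 239.4564 = 3.5436
P = C − (C − P) = 30.57 − (3.5436) = 27.0264

$27.03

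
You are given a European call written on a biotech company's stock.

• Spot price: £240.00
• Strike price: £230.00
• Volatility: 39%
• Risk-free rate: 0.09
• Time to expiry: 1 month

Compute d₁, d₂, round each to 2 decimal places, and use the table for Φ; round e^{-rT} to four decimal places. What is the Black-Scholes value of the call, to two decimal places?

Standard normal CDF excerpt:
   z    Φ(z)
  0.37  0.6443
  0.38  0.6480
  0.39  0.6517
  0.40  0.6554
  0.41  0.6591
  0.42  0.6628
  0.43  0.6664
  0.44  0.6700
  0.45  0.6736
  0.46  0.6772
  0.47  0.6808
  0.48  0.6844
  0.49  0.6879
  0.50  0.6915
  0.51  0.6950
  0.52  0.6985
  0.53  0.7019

T = 0.08333;  σ√T = 0.1126
d₁ = [ln(240/230) + (0.09 + ½·0.39²)·0.08333] / (σ√T) = (0.0426 + 0.0138) / 0.1126 = 0.5009 → 0.50
d₂ = 0.5009 − 0.1126 = 0.3884 → 0.39
exp(−rT) = exp(−0.09·0.08333) = 0.9925
N(d₁) = N(0.50) = 0.6915;  N(d₂) = N(0.39) = 0.6517
C = 240·0.6915 − 230·0.9925·0.6517 = 165.9600 − 148.7668 = 17.1932

£17.19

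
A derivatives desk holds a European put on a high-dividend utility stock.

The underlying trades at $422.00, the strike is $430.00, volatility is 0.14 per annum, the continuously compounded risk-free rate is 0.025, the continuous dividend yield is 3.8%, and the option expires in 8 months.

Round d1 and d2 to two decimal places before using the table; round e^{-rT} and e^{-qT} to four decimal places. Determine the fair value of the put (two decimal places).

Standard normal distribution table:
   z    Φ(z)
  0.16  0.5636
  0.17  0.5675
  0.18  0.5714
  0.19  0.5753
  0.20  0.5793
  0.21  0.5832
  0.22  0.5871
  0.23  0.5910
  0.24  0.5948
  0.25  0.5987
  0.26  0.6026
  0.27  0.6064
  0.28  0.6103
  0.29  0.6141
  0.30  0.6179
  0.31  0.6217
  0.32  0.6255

$26.21

σ√T = 0.14 × 0.8165 = 0.1143
ln(S/K) + (r − q + σ²/2)T = ln(422/430) + (0.025 − 0.038 + 0.14²/2)·0.6667 = -0.0188 − 0.0021 = -0.0209
d₁ = -0.0209 / 0.1143 = -0.1830 → -0.18
d₂ = d₁ − σ√T = -0.1830 − 0.1143 = -0.2973 → -0.30
e^(−qT) = e^(−0.038·0.6667) = 0.9750;  e^(−rT) = e^(−0.025·0.6667) = 0.9835
N(−d₂) = N(0.30) = 0.6179;  N(−d₁) = N(0.18) = 0.5714
P = 430·0.9835·0.6179 − 422·0.9750·0.5714 = 261.3130 − 235.1025 = 26.2105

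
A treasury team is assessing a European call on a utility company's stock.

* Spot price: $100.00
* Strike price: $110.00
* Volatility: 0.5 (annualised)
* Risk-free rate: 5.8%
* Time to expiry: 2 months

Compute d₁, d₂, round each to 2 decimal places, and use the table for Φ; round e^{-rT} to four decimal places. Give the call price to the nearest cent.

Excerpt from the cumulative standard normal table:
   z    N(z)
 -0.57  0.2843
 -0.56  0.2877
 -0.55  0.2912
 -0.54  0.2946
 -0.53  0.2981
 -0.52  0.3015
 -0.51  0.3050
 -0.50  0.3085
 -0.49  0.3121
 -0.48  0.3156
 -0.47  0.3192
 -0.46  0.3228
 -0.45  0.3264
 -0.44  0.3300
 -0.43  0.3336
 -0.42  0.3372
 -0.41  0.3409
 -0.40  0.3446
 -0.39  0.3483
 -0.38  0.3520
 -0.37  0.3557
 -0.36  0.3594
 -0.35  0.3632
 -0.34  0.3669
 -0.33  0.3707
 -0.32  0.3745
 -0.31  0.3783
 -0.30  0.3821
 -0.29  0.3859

$4.60

T = 0.1667;  σ√T = 0.2041
d₁ = [ln(100/110) + (0.058 + ½·0.5²)·0.1667] / (σ√T) = (-0.0953 + 0.0305) / 0.2041 = -0.3175 ≈ -0.32
d₂ = -0.3175 − 0.2041 = -0.5216 ≈ -0.52
e^(−rT) = e^(−0.058·0.1667) = 0.9904
N(d₁) = N(-0.32) = 0.3745;  N(d₂) = N(-0.52) = 0.3015
C = 100·0.3745 − 110·0.9904·0.3015 = 37.4500 − 32.8466 = 4.6034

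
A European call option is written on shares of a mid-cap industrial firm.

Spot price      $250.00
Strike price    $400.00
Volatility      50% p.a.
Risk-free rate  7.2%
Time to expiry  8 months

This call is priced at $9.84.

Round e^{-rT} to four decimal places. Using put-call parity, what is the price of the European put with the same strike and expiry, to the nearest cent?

$141.08

e^(−rT) = e^(−0.072·0.6667) = 0.9531
Put-call parity: C − P = S − K·e^(−rT) = 250 − 400·0.9531 = 250 − 381.2400 = -131.2400
P = C − (C − P) = 9.84 − (-131.2400) = 141.0800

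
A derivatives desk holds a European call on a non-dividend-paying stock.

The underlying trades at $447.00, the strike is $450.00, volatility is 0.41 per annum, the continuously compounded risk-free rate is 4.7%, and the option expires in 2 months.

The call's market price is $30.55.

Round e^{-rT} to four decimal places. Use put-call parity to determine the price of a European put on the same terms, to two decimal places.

exp(−rT) = exp(−0.047·0.1667) = 0.9922
Put-call parity: C − P = S − K·e^(−rT) = 447 − 450·0.9922 = 447 − 446.4900 = 0.5100
P = C − (C − P) = 30.55 − (0.5100) = 30.0400

$30.04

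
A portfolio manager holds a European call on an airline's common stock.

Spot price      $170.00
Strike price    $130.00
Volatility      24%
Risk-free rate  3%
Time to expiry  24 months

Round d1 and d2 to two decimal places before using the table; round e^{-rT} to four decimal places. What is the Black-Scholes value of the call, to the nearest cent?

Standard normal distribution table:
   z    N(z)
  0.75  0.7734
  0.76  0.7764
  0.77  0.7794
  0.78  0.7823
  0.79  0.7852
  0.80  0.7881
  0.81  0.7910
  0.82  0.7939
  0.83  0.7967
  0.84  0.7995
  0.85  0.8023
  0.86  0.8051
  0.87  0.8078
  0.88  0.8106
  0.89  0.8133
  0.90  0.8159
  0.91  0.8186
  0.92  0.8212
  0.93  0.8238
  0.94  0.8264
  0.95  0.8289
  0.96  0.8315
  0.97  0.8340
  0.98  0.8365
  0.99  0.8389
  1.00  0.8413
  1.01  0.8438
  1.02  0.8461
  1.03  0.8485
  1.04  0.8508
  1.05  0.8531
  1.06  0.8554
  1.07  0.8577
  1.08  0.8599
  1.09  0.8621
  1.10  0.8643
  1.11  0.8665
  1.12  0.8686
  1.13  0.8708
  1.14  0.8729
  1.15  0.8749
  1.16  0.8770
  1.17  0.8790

σ√T = 0.24·√2 = 0.3394
d₁ = [ln(170/130) + (0.03 + 0.24²/2)·2] / 0.3394 = [0.2683 + 0.1176] / 0.3394 = 1.1369 ⇒ 1.14
d₂ = d₁ − σ√T = 1.1369 − 0.3394 = 0.7975 ⇒ 0.80
exp(−rT) = exp(−0.03·2) = 0.9418
C = 170·N(1.14) − 130·0.9418·N(0.80) = 170·0.8729 − 130·0.9418·0.7881 = 148.3930 − 96.4902 = 51.9028

$51.90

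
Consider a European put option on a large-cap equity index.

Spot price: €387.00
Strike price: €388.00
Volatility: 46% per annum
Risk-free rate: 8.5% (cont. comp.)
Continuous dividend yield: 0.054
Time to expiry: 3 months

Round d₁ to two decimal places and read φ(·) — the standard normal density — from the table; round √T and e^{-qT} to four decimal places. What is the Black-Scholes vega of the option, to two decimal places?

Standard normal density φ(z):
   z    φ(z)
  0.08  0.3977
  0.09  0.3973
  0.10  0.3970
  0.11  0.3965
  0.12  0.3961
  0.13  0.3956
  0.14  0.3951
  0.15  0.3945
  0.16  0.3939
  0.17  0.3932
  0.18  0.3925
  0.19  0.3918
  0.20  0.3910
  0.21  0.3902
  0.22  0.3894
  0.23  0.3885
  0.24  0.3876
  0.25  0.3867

75.43

σ√T = 0.46 × 0.5000 = 0.2300
d₁ = [ln(387/388) + (0.085 − 0.054 + 0.46²/2)·0.25] / 0.2300 = [-0.0026 + 0.0342] / 0.2300 = 0.1375 ≈ 0.14
√T = √0.25 = 0.5000
φ(d₁) = φ(0.14) = 0.3951
e^(−qT) = e^(−0.054·0.25) = 0.9866
vega = S·e^(−qT)·φ(d₁)·√T = 387·0.9866·0.3951·0.5000 = 75.4274
(Call and put vega coincide under Black-Scholes.)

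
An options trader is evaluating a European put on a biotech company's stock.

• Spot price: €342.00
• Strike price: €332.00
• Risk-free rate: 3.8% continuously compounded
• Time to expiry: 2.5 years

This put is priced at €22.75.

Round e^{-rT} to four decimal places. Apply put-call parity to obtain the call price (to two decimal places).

exp(−rT) = exp(−0.038·2.5) = 0.9094
Put-call parity: C − P = S − K·e^(−rT) = 342 − 332·0.9094 = 342 − 301.9208 = 40.0792
C = P + (C − P) = 22.75 + (40.0792) = 62.8292

€62.83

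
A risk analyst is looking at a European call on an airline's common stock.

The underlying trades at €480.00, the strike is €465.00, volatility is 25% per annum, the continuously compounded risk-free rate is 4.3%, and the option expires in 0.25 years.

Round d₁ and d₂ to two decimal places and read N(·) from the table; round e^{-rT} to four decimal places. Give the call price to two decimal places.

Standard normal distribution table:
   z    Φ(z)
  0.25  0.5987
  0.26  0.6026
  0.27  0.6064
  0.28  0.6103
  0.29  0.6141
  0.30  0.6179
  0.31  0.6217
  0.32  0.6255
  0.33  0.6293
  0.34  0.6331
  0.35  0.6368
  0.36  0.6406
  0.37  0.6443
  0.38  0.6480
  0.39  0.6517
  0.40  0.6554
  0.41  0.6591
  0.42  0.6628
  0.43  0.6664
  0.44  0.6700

€33.84

σ√T = 0.25 × 0.5000 = 0.1250
d₁ = [ln(480/465) + (0.043 + 0.25²/2)·0.25] / 0.1250 = [0.0317 + 0.0186] / 0.1250 = 0.4025 → 0.40
d₂ = d₁ − σ√T = 0.4025 − 0.1250 = 0.2775 → 0.28
exp(−rT) = exp(−0.043·0.25) = 0.9893
N(d₁) = N(0.40) = 0.6554;  N(d₂) = N(0.28) = 0.6103
C = 480·0.6554 − 465·0.9893·0.6103 = 314.5920 − 280.7530 = 33.8390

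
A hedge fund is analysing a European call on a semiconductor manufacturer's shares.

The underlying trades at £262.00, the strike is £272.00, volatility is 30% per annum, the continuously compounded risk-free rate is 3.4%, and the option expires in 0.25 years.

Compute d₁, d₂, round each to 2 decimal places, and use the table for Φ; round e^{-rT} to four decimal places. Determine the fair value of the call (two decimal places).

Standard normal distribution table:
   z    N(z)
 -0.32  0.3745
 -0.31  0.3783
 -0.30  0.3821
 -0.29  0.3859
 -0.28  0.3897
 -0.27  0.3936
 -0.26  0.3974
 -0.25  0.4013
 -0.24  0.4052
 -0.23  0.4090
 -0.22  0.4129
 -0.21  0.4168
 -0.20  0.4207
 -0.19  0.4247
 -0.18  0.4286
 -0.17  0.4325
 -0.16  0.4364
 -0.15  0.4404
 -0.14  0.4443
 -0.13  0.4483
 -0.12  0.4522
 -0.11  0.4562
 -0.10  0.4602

£12.33

σ√T = 0.3 × 0.5000 = 0.1500
d₁ = [ln(262/272) + (0.034 + 0.3²/2)·0.25] / 0.1500 = [-0.0375 + 0.0198] / 0.1500 = -0.1181 → -0.12
d₂ = d₁ − σ√T = -0.1181 − 0.1500 = -0.2681 → -0.27
exp(−rT) = exp(−0.034·0.25) = 0.9915
N(d₁) = N(-0.12) = 0.4522;  N(d₂) = N(-0.27) = 0.3936
C = 262·0.4522 − 272·0.9915·0.3936 = 118.4764 − 106.1492 = 12.3272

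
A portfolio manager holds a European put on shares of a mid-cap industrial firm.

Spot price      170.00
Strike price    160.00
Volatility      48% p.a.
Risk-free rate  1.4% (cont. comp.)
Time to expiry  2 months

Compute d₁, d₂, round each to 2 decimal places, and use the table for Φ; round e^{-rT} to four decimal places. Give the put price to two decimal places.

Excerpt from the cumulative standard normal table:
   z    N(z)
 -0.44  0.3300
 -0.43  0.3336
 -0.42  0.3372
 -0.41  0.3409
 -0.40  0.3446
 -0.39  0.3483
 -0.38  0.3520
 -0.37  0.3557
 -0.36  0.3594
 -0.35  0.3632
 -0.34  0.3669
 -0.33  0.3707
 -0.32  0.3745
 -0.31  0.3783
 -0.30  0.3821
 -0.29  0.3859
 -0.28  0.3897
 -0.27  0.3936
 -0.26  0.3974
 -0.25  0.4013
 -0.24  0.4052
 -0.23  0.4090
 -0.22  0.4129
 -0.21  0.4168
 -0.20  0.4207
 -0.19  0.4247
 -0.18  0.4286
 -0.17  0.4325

8.59

σ√T = 0.48 × 0.4082 = 0.1960
ln(S/K) + (r + σ²/2)T = ln(170/160) + (0.014 + 0.48²/2)·0.1667 = 0.0606 + 0.0215 = 0.0822
d₁ = 0.0822 / 0.1960 = 0.4193 ≈ 0.42
d₂ = d₁ − σ√T = 0.4193 − 0.1960 = 0.2233 ≈ 0.22
e^(−rT) = e^(−0.014·0.1667) = 0.9977
N(−d₂) = N(-0.22) = 0.4129;  N(−d₁) = N(-0.42) = 0.3372
P = 160·0.9977·0.4129 − 170·0.3372 = 65.9121 − 57.3240 = 8.5881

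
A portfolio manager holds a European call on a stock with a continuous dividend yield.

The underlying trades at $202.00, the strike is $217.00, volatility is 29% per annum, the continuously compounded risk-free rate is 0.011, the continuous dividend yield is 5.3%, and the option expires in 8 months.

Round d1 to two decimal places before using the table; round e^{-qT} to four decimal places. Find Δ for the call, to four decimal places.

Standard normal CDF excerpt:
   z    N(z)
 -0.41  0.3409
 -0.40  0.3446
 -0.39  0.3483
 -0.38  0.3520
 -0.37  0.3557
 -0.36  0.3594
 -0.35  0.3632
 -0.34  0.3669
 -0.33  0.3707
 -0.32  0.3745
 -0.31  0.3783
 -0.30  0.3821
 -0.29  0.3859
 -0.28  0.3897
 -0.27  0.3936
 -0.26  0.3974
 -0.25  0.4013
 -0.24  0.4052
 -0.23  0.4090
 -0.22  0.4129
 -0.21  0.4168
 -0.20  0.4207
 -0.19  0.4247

0.3688

T = 0.6667;  σ√T = 0.2368
d₁ = [ln(202/217) + (0.011 − 0.053 + 0.29²/2)·0.6667] / 0.2368 = [-0.0716 + 0.0000] / 0.2368 = -0.3024 → -0.30
N(d₁) = N(-0.30) = 0.3821
Δ_call = exp(−qT)·N(d₁) = 0.9653·0.3821 = 0.3688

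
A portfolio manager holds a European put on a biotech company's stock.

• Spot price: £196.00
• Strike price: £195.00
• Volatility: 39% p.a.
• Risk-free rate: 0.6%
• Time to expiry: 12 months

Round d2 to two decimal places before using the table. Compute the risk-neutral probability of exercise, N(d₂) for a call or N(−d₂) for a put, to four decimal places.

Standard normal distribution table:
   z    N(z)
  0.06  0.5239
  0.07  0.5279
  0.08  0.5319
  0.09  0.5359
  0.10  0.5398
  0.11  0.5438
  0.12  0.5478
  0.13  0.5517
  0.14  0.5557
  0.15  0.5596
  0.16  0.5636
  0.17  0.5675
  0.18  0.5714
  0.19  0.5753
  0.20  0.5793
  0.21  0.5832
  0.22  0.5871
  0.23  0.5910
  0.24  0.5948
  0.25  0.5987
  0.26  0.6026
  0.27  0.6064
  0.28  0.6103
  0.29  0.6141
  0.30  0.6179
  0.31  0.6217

T = 1;  σ√T = 0.3900
d₁ = [ln(196/195) + (0.006 + 0.39²/2)·1] / 0.3900 = [0.0051 + 0.0821] / 0.3900 = 0.2235 ⇒ 0.22
d₂ = d₁ − σ√T = 0.2235 − 0.3900 = -0.1665 ⇒ -0.17
Pr(exercise) under Q = N(−d₂) = N(0.17) = 0.5675

0.5675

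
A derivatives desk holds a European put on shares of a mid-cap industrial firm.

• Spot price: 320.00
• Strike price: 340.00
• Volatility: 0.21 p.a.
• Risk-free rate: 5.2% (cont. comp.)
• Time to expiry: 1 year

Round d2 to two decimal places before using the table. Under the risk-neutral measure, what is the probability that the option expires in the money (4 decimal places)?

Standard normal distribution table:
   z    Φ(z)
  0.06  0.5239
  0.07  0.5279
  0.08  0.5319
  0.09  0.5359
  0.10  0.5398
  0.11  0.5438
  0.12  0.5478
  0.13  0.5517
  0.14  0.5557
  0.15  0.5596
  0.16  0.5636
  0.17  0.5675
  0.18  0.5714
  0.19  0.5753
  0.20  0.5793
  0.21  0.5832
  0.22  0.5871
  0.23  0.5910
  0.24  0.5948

T = 1;  σ√T = 0.2100
d₁ = [ln(320/340) + (0.052 + ½·0.21²)·1] / (σ√T) = (-0.0606 + 0.0740) / 0.2100 = 0.0639 which rounds to 0.06
d₂ = 0.0639 − 0.2100 = -0.1461 which rounds to -0.15
Pr(exercise) under Q = N(−d₂) = N(0.15) = 0.5596

0.5596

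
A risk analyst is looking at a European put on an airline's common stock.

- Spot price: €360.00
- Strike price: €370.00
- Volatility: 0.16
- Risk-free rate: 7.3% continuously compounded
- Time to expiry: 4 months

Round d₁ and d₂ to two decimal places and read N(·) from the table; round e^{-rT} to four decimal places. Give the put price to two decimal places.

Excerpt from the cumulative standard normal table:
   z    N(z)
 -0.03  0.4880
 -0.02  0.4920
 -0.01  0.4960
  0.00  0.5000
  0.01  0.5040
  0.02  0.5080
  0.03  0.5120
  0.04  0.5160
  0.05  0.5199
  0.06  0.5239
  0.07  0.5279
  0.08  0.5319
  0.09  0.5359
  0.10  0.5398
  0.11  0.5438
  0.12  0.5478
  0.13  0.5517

€13.52

σ√T = 0.16·√0.3333 = 0.0924
ln(S/K) + (r + σ²/2)T = ln(360/370) + (0.073 + 0.16²/2)·0.3333 = -0.0274 + 0.0286 = 0.0012
d₁ = 0.0012 / 0.0924 = 0.0130 which rounds to 0.01
d₂ = d₁ − σ√T = 0.0130 − 0.0924 = -0.0794 which rounds to -0.08
e^(−rT) = e^(−0.073·0.3333) = 0.9760
P = 370·0.9760·N(0.08) − 360·N(-0.01) = 370·0.9760·0.5319 − 360·0.4960 = 192.0797 − 178.5600 = 13.5197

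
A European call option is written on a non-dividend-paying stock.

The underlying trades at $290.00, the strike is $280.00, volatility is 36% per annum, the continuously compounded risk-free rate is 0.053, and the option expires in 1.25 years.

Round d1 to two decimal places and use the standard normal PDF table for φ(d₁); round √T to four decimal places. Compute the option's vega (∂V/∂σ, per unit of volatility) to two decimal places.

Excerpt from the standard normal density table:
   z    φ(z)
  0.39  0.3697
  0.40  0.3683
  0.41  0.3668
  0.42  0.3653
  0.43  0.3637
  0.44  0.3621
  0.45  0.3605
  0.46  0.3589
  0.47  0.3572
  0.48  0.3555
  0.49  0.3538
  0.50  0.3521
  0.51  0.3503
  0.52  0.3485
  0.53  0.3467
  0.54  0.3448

σ√T = 0.36·√1.25 = 0.4025
d₁ = [ln(290/280) + (0.053 + ½·0.36²)·1.25] / (σ√T) = (0.0351 + 0.1472) / 0.4025 = 0.4530 which rounds to 0.45
√T = √1.25 = 1.1180
φ(d₁) = φ(0.45) = 0.3605
vega = S·φ(d₁)·√T = 290·0.3605·1.1180 = 116.8813
(The put has the same vega.)

116.88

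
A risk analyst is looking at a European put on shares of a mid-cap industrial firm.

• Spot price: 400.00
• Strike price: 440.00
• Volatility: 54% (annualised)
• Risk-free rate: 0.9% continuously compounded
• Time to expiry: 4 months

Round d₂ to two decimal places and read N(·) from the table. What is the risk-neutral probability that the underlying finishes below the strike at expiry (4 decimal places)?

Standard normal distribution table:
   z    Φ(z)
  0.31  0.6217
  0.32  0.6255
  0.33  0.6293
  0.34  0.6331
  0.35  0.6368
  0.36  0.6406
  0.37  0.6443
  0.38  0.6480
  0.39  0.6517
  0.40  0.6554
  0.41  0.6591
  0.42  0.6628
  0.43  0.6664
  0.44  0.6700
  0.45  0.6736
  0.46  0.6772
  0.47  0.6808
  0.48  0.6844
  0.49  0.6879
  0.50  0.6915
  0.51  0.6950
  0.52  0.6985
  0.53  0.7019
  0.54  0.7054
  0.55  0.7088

0.6736

σ√T = 0.54 × 0.5774 = 0.3118
d₁ = [ln(400/440) + (0.009 + ½·0.54²)·0.3333] / (σ√T) = (-0.0953 + 0.0516) / 0.3118 = -0.1402 which rounds to -0.14
d₂ = -0.1402 − 0.3118 = -0.4520 which rounds to -0.45
Risk-neutral Pr[S_T < K] = N(−d₂) = N(0.45) = 0.6736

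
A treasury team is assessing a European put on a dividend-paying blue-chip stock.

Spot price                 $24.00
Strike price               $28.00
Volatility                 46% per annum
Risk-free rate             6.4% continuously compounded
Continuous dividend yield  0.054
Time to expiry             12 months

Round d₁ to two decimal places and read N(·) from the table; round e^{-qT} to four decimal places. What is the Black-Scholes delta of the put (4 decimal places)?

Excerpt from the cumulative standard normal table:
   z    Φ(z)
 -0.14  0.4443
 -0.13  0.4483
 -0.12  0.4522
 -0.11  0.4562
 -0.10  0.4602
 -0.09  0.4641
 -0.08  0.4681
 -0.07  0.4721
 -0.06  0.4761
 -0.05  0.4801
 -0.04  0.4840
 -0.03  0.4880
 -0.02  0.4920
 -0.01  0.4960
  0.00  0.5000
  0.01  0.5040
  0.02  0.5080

σ√T = 0.46·√1 = 0.4600
ln(S/K) + (r − q + σ²/2)T = ln(24/28) + (0.064 − 0.054 + 0.46²/2)·1 = -0.1542 + 0.1158 = -0.0384
d₁ = -0.0384 / 0.4600 = -0.0834 ≈ -0.08
N(d₁) = N(-0.08) = 0.4681
Δ_put = exp(−qT)·(N(d₁) − 1) = 0.9474·(0.4681 − 1) = -0.5039

-0.5039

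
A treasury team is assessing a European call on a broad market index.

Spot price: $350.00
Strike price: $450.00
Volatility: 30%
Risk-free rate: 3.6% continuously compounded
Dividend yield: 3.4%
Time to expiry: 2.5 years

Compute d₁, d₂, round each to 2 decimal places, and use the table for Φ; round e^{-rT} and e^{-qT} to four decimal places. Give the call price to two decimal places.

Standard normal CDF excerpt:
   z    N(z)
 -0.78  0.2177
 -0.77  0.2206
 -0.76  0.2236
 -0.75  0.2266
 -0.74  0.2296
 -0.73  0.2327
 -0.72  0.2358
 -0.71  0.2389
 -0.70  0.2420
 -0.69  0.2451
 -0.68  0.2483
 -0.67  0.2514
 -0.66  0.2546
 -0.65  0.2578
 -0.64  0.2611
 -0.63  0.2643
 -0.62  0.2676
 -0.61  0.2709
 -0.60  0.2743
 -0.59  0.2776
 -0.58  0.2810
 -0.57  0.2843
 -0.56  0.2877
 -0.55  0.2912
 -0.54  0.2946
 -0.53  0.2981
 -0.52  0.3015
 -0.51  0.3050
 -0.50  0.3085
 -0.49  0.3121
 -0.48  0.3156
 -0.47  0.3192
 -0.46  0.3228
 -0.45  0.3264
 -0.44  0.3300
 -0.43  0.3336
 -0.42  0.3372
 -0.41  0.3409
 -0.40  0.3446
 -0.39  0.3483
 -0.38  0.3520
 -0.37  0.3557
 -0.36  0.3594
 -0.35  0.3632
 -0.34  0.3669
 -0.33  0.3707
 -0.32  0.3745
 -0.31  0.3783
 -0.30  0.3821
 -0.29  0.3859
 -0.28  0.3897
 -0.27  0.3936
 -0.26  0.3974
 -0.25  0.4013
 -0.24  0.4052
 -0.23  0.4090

$33.32

σ√T = 0.3 × 1.5811 = 0.4743
d₁ = [ln(350/450) + (0.036 − 0.034 + 0.3²/2)·2.5] / 0.4743 = [-0.2513 + 0.1175] / 0.4743 = -0.2821 ≈ -0.28
d₂ = d₁ − σ√T = -0.2821 − 0.4743 = -0.7564 ≈ -0.76
exp(−qT) = exp(−0.034·2.5) = 0.9185;  exp(−rT) = exp(−0.036·2.5) = 0.9139
N(d₁) = N(-0.28) = 0.3897;  N(d₂) = N(-0.76) = 0.2236
C = 350·0.9185·0.3897 − 450·0.9139·0.2236 = 125.2788 − 91.9566 = 33.3222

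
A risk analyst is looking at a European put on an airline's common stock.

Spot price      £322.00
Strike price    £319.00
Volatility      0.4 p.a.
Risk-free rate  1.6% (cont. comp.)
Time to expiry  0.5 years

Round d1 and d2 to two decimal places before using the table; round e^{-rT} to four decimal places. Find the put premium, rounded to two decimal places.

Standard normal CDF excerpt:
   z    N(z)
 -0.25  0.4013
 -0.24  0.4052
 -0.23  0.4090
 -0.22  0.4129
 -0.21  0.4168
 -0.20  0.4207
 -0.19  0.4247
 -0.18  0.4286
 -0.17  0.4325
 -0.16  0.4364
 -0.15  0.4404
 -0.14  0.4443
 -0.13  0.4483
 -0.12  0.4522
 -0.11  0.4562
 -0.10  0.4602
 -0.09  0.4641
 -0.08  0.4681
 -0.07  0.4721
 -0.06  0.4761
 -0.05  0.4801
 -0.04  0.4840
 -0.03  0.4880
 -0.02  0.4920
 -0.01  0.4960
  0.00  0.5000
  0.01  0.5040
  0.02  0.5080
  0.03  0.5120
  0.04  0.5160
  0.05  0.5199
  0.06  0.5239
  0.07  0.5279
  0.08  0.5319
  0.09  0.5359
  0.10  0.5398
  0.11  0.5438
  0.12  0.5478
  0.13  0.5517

σ√T = 0.4·√0.5 = 0.2828
d₁ = [ln(322/319) + (0.016 + 0.4²/2)·0.5] / 0.2828 = [0.0094 + 0.0480] / 0.2828 = 0.2028 which rounds to 0.20
d₂ = d₁ − σ√T = 0.2028 − 0.2828 = -0.0800 which rounds to -0.08
exp(−rT) = exp(−0.016·0.5) = 0.9920
N(−d₂) = N(0.08) = 0.5319;  N(−d₁) = N(-0.20) = 0.4207
P = 319·0.9920·0.5319 − 322·0.4207 = 168.3187 − 135.4654 = 32.8533

£32.85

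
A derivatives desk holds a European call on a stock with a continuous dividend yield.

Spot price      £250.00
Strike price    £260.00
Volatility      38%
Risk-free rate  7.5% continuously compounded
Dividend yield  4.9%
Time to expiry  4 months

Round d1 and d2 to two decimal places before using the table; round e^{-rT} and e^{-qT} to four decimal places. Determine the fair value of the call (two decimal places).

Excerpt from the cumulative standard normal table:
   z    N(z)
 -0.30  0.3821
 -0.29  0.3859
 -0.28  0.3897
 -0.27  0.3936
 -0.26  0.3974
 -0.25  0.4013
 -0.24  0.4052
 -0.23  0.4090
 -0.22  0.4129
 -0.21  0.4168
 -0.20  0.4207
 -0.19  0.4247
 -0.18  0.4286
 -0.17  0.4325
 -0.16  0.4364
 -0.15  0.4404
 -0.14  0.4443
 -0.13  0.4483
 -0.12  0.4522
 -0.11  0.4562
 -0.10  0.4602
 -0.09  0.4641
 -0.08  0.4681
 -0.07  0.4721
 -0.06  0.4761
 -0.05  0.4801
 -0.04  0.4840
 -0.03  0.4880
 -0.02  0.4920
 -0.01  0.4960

σ√T = 0.38·√0.3333 = 0.2194
d₁ = [ln(250/260) + (0.075 − 0.049 + 0.38²/2)·0.3333] / 0.2194 = [-0.0392 + 0.0327] / 0.2194 = -0.0296 ≈ -0.03
d₂ = d₁ − σ√T = -0.0296 − 0.2194 = -0.2490 ≈ -0.25
e^(−qT) = e^(−0.049·0.3333) = 0.9838;  e^(−rT) = e^(−0.075·0.3333) = 0.9753
N(d₁) = N(-0.03) = 0.4880;  N(d₂) = N(-0.25) = 0.4013
C = 250·0.9838·0.4880 − 260·0.9753·0.4013 = 120.0236 − 101.7609 = 18.2627

£18.26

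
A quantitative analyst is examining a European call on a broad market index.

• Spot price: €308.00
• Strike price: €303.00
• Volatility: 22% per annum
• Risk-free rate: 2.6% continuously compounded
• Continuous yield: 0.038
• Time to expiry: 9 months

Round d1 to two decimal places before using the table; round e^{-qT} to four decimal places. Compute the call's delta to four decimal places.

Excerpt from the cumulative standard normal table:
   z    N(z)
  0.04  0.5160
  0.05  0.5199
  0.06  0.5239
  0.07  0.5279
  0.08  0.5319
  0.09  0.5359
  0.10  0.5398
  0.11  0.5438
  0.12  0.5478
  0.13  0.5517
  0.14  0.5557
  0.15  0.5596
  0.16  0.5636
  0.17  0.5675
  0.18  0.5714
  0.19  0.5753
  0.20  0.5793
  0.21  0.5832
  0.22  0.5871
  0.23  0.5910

σ√T = 0.22·√0.75 = 0.1905
d₁ = [ln(308/303) + (0.026 − 0.038 + ½·0.22²)·0.75] / (σ√T) = (0.0164 + 0.0091) / 0.1905 = 0.1339 ⇒ 0.13
N(d₁) = N(0.13) = 0.5517
Δ_call = exp(−qT)·N(d₁) = 0.9719·0.5517 = 0.5362

0.5362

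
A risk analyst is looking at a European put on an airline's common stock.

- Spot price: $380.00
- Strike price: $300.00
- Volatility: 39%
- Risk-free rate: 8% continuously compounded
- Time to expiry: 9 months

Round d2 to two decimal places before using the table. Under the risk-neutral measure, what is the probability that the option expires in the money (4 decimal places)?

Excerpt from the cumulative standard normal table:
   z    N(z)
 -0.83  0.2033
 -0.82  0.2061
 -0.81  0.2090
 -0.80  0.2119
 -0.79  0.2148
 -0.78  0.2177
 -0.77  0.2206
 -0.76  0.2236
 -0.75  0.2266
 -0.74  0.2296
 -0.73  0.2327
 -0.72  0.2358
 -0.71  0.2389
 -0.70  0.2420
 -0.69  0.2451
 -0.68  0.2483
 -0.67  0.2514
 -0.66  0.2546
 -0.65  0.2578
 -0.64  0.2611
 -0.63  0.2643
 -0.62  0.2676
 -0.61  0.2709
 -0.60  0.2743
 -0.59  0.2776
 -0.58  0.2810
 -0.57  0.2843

0.2389

σ√T = 0.39 × 0.8660 = 0.3377
d₁ = [ln(380/300) + (0.08 + 0.39²/2)·0.75] / 0.3377 = [0.2364 + 0.1170] / 0.3377 = 1.0464 ≈ 1.05
d₂ = d₁ − σ√T = 1.0464 − 0.3377 = 0.7087 ≈ 0.71
Pr(exercise) under Q = N(−d₂) = N(-0.71) = 0.2389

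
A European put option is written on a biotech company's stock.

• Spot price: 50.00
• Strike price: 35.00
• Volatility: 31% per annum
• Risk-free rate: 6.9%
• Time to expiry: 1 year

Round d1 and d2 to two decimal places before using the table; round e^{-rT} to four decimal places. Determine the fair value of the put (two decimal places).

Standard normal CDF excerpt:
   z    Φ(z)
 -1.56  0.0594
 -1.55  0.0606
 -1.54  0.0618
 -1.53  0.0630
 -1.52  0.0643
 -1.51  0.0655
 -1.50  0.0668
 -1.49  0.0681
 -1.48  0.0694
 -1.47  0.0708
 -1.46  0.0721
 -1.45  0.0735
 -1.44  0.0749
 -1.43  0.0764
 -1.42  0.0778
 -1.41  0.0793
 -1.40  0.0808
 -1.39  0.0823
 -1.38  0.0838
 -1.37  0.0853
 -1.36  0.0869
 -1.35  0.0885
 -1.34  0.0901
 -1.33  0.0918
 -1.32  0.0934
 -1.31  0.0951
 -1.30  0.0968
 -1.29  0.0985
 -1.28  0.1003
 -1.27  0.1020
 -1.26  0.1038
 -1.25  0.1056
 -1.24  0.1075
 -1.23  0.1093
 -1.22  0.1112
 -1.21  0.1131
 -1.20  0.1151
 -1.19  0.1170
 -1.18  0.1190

σ√T = 0.31 × 1.0000 = 0.3100
d₁ = [ln(50/35) + (0.069 + ½·0.31²)·1] / (σ√T) = (0.3567 + 0.1171) / 0.3100 = 1.5281 ⇒ 1.53
d₂ = 1.5281 − 0.3100 = 1.2181 ⇒ 1.22
e^(−rT) = e^(−0.069·1) = 0.9333
N(−d₂) = N(-1.22) = 0.1112;  N(−d₁) = N(-1.53) = 0.0630
P = 35·0.9333·0.1112 − 50·0.0630 = 3.6324 − 3.1500 = 0.4824

0.48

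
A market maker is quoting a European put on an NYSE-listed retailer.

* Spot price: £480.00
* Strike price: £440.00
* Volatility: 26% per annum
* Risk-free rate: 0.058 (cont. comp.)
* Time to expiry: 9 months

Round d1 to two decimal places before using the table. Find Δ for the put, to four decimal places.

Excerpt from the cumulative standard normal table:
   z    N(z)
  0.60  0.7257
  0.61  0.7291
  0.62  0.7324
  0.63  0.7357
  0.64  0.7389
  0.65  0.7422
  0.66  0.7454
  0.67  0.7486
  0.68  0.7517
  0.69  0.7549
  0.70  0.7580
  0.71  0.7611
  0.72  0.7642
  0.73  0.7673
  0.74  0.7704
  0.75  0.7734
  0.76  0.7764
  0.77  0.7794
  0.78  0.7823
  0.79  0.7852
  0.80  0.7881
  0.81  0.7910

-0.2451

σ√T = 0.26·√0.75 = 0.2252
d₁ = [ln(480/440) + (0.058 + 0.26²/2)·0.75] / 0.2252 = [0.0870 + 0.0689] / 0.2252 = 0.6922 which rounds to 0.69
N(d₁) = N(0.69) = 0.7549
Δ_put = N(d₁) − 1 = 0.7549 − 1 = -0.2451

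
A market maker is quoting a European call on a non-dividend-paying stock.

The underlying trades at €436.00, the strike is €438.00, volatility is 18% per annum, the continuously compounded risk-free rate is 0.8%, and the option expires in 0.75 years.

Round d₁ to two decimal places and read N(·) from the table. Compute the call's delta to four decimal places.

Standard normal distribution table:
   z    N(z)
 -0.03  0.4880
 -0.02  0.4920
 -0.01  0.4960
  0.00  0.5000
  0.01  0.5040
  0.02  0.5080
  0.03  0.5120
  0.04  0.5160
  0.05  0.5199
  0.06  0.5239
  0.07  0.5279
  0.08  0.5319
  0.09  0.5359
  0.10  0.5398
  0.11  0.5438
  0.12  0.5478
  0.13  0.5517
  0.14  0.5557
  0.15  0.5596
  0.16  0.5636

0.5359

T = 0.75;  σ√T = 0.1559
d₁ = [ln(436/438) + (0.008 + 0.18²/2)·0.75] / 0.1559 = [-0.0046 + 0.0181] / 0.1559 = 0.0871 which rounds to 0.09
N(d₁) = N(0.09) = 0.5359
Δ_call = N(d₁) = 0.5359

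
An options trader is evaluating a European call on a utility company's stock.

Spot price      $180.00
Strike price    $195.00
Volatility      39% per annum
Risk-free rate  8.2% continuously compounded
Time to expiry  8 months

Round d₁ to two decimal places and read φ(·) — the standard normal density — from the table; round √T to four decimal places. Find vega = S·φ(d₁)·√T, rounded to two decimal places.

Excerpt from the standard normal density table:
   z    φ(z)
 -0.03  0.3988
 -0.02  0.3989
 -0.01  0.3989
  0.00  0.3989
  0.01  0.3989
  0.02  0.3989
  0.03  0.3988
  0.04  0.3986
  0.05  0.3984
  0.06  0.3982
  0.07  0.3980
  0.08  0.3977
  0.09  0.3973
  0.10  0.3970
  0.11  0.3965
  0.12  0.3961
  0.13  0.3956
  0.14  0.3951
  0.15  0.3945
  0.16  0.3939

σ√T = 0.39·√0.6667 = 0.3184
ln(S/K) + (r + σ²/2)T = ln(180/195) + (0.082 + 0.39²/2)·0.6667 = -0.0800 + 0.1054 = 0.0253
d₁ = 0.0253 / 0.3184 = 0.0795 → 0.08
√T = √0.6667 = 0.8165
φ(d₁) = φ(0.08) = 0.3977
vega = S·φ(d₁)·√T = 180·0.3977·0.8165 = 58.4500

58.45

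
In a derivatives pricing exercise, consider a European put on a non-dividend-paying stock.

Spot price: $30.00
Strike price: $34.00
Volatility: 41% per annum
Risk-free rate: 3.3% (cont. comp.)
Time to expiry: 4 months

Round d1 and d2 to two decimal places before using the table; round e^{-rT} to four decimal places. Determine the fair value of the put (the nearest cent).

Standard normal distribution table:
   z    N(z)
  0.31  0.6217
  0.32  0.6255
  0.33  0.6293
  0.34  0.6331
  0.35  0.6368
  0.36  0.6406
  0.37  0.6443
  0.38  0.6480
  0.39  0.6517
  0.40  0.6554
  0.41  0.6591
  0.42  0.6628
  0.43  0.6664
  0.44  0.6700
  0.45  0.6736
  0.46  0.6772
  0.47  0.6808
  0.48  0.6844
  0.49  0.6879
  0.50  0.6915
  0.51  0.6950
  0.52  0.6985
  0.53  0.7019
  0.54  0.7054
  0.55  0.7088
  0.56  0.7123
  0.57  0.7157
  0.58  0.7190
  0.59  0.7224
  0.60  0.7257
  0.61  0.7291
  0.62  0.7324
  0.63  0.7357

σ√T = 0.41 × 0.5774 = 0.2367
d₁ = [ln(30/34) + (0.033 + 0.41²/2)·0.3333] / 0.2367 = [-0.1252 + 0.0390] / 0.2367 = -0.3639 ≈ -0.36
d₂ = d₁ − σ√T = -0.3639 − 0.2367 = -0.6006 ≈ -0.60
exp(−rT) = exp(−0.033·0.3333) = 0.9891
P = 34·0.9891·N(0.60) − 30·N(0.36) = 34·0.9891·0.7257 − 30·0.6406 = 24.4049 − 19.2180 = 5.1869

$5.19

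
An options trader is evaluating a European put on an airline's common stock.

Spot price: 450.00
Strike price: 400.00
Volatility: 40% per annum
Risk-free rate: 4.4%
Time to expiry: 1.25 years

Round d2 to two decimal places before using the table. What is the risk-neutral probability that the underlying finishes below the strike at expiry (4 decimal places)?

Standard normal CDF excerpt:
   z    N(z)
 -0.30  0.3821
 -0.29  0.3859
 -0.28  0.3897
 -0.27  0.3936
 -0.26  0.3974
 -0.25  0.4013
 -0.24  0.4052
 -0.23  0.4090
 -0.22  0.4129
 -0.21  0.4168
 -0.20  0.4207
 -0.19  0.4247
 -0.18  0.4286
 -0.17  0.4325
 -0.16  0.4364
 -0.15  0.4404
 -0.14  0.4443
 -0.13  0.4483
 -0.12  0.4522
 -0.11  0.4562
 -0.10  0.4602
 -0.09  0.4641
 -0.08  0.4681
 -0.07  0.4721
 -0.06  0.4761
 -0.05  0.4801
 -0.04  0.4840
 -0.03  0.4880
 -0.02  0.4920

σ√T = 0.4·√1.25 = 0.4472
d₁ = [ln(450/400) + (0.044 + 0.4²/2)·1.25] / 0.4472 = [0.1178 + 0.1550] / 0.4472 = 0.6100 ≈ 0.61
d₂ = d₁ − σ√T = 0.6100 − 0.4472 = 0.1627 ≈ 0.16
Risk-neutral Pr[S_T < K] = N(−d₂) = N(-0.16) = 0.4364

0.4364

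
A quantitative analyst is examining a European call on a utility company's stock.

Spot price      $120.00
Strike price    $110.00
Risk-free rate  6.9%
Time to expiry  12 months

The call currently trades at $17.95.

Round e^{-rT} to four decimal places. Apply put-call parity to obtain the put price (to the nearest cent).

$0.61

e^(−rT) = e^(−0.069·1) = 0.9333
Put-call parity: C − P = S − K·e^(−rT) = 120 − 110·0.9333 = 120 − 102.6630 = 17.3370
P = C − (C − P) = 17.95 − (17.3370) = 0.6130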